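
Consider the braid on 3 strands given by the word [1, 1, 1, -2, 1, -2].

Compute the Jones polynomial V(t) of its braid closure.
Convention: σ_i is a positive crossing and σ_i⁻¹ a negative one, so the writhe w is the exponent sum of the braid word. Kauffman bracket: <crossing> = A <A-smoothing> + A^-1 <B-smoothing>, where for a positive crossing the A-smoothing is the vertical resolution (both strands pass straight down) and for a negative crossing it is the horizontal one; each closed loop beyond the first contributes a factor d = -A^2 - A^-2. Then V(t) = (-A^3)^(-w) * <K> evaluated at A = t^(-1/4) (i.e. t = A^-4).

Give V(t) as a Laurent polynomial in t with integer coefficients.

Braid: s1 s1 s1 s2^-1 s1 s2^-1 on 3 strands, 6 crossings.
Writhe w = (#positive) - (#negative) = 4 - 2 = 2.
Computing the Kauffman bracket via state sum. There are 2^6 = 64 states.
Each crossing splits two ways (0=vertical, 1=horizontal). The state's weight is A^(#A-smoothings - #B-smoothings) * d^(loops - 1).
Tabulate the states by total A-exponent and number of loops L (A-exp: L × count):
  A^6: L=3 ×1
  A^4: L=2 ×6
  A^2: L=1 ×11, L=3 ×4
  A^0: L=2 ×19, L=4 ×1
  A^-2: L=3 ×15
  A^-4: L=4 ×6
  A^-6: L=5 ×1
Each group contributes A^e * Σ count * d^(L-1):
Powers of d = -A^2 - A^-2: d^2 = A^4 + 2 + A^-4; d^3 = -A^6 - 3*A^2 - 3*A^-2 - A^-6; d^4 = A^8 + 4*A^4 + 6 + 4*A^-4 + A^-8.
  A^6 * (d^2) = A^10 + 2*A^6 + A^2
  A^4 * (6*d) = -6*A^6 - 6*A^2
  A^2 * (11 + 4*d^2) = 4*A^6 + 19*A^2 + 4*A^-2
  A^0 * (19*d + d^3) = -A^6 - 22*A^2 - 22*A^-2 - A^-6
  A^-2 * (15*d^2) = 15*A^2 + 30*A^-2 + 15*A^-6
  A^-4 * (6*d^3) = -6*A^2 - 18*A^-2 - 18*A^-6 - 6*A^-10
  A^-6 * (d^4) = A^2 + 4*A^-2 + 6*A^-6 + 4*A^-10 + A^-14
Summing the groups: <K> = A^10 - A^6 + 2*A^2 - 2*A^-2 + 2*A^-6 - 2*A^-10 + A^-14
Normalise by the writhe: (-A^3)^(-w) = (-A^3)^(-2) = A^-6, so f(A) = A^-6 * <K> = A^4 - 1 + 2*A^-4 - 2*A^-8 + 2*A^-12 - 2*A^-16 + A^-20.
Substitute A = t^(-1/4), i.e. A^e → t^(-e/4): V(t) = t^5 - 2*t^4 + 2*t^3 - 2*t^2 + 2*t - 1 + t^-1

Answer: t^5 - 2*t^4 + 2*t^3 - 2*t^2 + 2*t - 1 + t^-1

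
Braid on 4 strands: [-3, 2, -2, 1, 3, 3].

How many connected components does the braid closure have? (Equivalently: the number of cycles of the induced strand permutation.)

2

Derivation:
Track the strand permutation on 4 strands, starting from identity.
  step 1: s3^-1 swaps positions 3,4 -> [1 2 4 3]
  step 2: s2 swaps positions 2,3 -> [1 4 2 3]
  step 3: s2^-1 swaps positions 2,3 -> [1 2 4 3]
  step 4: s1 swaps positions 1,2 -> [2 1 4 3]
  step 5: s3 swaps positions 3,4 -> [2 1 3 4]
  step 6: s3 swaps positions 3,4 -> [2 1 4 3]
Final permutation (position -> original strand): [2 1 4 3]
Closure components = cycle count of this permutation = 2.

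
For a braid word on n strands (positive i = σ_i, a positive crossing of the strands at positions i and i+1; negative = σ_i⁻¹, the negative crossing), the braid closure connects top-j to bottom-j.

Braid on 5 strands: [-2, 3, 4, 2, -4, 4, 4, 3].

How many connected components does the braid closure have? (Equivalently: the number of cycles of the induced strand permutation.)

Track the strand permutation on 5 strands, starting from identity.
  step 1: s2^-1 swaps positions 2,3 -> [1 3 2 4 5]
  step 2: s3 swaps positions 3,4 -> [1 3 4 2 5]
  step 3: s4 swaps positions 4,5 -> [1 3 4 5 2]
  step 4: s2 swaps positions 2,3 -> [1 4 3 5 2]
  step 5: s4^-1 swaps positions 4,5 -> [1 4 3 2 5]
  step 6: s4 swaps positions 4,5 -> [1 4 3 5 2]
  step 7: s4 swaps positions 4,5 -> [1 4 3 2 5]
  step 8: s3 swaps positions 3,4 -> [1 4 2 3 5]
Final permutation (position -> original strand): [1 4 2 3 5]
Closure components = cycle count of this permutation = 3.

Answer: 3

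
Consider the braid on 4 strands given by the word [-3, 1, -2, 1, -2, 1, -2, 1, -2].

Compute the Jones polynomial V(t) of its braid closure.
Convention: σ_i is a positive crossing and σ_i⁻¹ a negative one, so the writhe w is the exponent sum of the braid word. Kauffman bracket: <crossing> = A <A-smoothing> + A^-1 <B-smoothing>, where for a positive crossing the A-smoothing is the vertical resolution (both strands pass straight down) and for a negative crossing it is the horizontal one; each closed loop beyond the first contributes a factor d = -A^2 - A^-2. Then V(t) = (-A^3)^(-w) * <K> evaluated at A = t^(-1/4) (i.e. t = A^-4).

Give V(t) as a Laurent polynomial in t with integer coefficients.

t^4 - 4*t^3 + 6*t^2 - 7*t + 9 - 7*t^-1 + 6*t^-2 - 4*t^-3 + t^-4

Derivation:
Braid: s3^-1 s1 s2^-1 s1 s2^-1 s1 s2^-1 s1 s2^-1 on 4 strands, 9 crossings.
Writhe w = (#positive) - (#negative) = 4 - 5 = -1.
Computing the Kauffman bracket via state sum. There are 2^9 = 512 states.
Each crossing splits two ways (0=vertical, 1=horizontal). The state's weight is A^(#A-smoothings - #B-smoothings) * d^(loops - 1).
Tabulate the states by total A-exponent and number of loops L (A-exp: L × count):
  A^9: L=5 ×1
  A^7: L=4 ×8, L=6 ×1
  A^5: L=3 ×28, L=5 ×8
  A^3: L=2 ×52, L=4 ×32
  A^1: L=1 ×45, L=3 ×77, L=5 ×4
  A^-1: L=2 ×97, L=4 ×29
  A^-3: L=3 ×80, L=5 ×4
  A^-5: L=4 ×36
  A^-7: L=5 ×9
  A^-9: L=6 ×1
Each group contributes A^e * Σ count * d^(L-1):
Powers of d = -A^2 - A^-2: d^2 = A^4 + 2 + A^-4; d^3 = -A^6 - 3*A^2 - 3*A^-2 - A^-6; d^4 = A^8 + 4*A^4 + 6 + 4*A^-4 + A^-8; d^5 = -A^10 - 5*A^6 - 10*A^2 - 10*A^-2 - 5*A^-6 - A^-10.
  A^9 * (d^4) = A^17 + 4*A^13 + 6*A^9 + 4*A^5 + A
  A^7 * (8*d^3 + d^5) = -A^17 - 13*A^13 - 34*A^9 - 34*A^5 - 13*A - A^-3
  A^5 * (28*d^2 + 8*d^4) = 8*A^13 + 60*A^9 + 104*A^5 + 60*A + 8*A^-3
  A^3 * (52*d + 32*d^3) = -32*A^9 - 148*A^5 - 148*A - 32*A^-3
  A^1 * (45 + 77*d^2 + 4*d^4) = 4*A^9 + 93*A^5 + 223*A + 93*A^-3 + 4*A^-7
  A^-1 * (97*d + 29*d^3) = -29*A^5 - 184*A - 184*A^-3 - 29*A^-7
  A^-3 * (80*d^2 + 4*d^4) = 4*A^5 + 96*A + 184*A^-3 + 96*A^-7 + 4*A^-11
  A^-5 * (36*d^3) = -36*A - 108*A^-3 - 108*A^-7 - 36*A^-11
  A^-7 * (9*d^4) = 9*A + 36*A^-3 + 54*A^-7 + 36*A^-11 + 9*A^-15
  A^-9 * (d^5) = -A - 5*A^-3 - 10*A^-7 - 10*A^-11 - 5*A^-15 - A^-19
Summing the groups: <K> = -A^13 + 4*A^9 - 6*A^5 + 7*A - 9*A^-3 + 7*A^-7 - 6*A^-11 + 4*A^-15 - A^-19
Normalise by the writhe: (-A^3)^(-w) = (-A^3)^(1) = -A^3, so f(A) = -A^3 * <K> = A^16 - 4*A^12 + 6*A^8 - 7*A^4 + 9 - 7*A^-4 + 6*A^-8 - 4*A^-12 + A^-16.
Substitute A = t^(-1/4), i.e. A^e → t^(-e/4): V(t) = t^4 - 4*t^3 + 6*t^2 - 7*t + 9 - 7*t^-1 + 6*t^-2 - 4*t^-3 + t^-4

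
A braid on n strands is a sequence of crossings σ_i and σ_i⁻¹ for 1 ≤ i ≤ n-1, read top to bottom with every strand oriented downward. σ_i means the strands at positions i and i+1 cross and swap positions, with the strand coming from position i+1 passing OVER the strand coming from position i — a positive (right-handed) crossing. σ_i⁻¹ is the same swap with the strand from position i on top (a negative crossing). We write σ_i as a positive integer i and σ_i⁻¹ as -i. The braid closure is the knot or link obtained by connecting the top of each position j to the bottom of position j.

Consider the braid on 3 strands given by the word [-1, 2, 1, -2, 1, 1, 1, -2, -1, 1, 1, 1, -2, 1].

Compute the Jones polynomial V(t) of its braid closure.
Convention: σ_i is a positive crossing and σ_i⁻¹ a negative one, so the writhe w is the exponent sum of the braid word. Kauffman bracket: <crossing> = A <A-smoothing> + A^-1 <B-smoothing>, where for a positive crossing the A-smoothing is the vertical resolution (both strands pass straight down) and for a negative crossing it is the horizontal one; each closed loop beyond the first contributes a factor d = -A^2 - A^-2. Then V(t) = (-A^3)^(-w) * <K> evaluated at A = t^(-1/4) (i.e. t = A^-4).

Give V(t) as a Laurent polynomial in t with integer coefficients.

The presented braid s1^-1 s2 s1 s2^-1 s1 s1 s1 s2^-1 s1^-1 s1 s1 s1 s2^-1 s1 on 3 strands reduces by inverse Markov moves (closure unchanged at each step):
  Deconjugate: the word is γ·β·γ⁻¹ with γ = s1^-1 s2 (prefix) and γ⁻¹ = s2^-1 s1 (suffix); strip both.
Reduced to β = s1 s2^-1 s1 s1 s1 s2^-1 s1^-1 s1 s1 s1 on 3 strands, 10 crossings.
Compute on β:
First cancel adjacent σ_i σ_i⁻¹ pairs (Reidemeister II — same braid, same closure): s1 s2^-1 s1 s1 s1 s2^-1 s1^-1 s1 s1 s1 → s1 s2^-1 s1 s1 s1 s2^-1 s1 s1.
Braid: s1 s2^-1 s1 s1 s1 s2^-1 s1 s1 on 3 strands, 8 crossings.
Writhe w = (#positive) - (#negative) = 6 - 2 = 4.
State-sum expansion of <K>. There are 2^8 = 256 states.
Each crossing splits two ways (0=vertical, 1=horizontal). The state's weight is A^(#A-smoothings - #B-smoothings) * d^(loops - 1).
Tabulate the states by total A-exponent and number of loops L (A-exp: L × count):
  A^8: L=3 ×1
  A^6: L=2 ×8
  A^4: L=1 ×21, L=3 ×7
  A^2: L=2 ×54, L=4 ×2
  A^0: L=3 ×70
  A^-2: L=4 ×56
  A^-4: L=5 ×28
  A^-6: L=6 ×8
  A^-8: L=7 ×1
Each group contributes A^e * Σ count * d^(L-1):
Powers of d = -A^2 - A^-2: d^2 = A^4 + 2 + A^-4; d^3 = -A^6 - 3*A^2 - 3*A^-2 - A^-6; d^4 = A^8 + 4*A^4 + 6 + 4*A^-4 + A^-8; d^5 = -A^10 - 5*A^6 - 10*A^2 - 10*A^-2 - 5*A^-6 - A^-10; d^6 = A^12 + 6*A^8 + 15*A^4 + 20 + 15*A^-4 + 6*A^-8 + A^-12.
  A^8 * (d^2) = A^12 + 2*A^8 + A^4
  A^6 * (8*d) = -8*A^8 - 8*A^4
  A^4 * (21 + 7*d^2) = 7*A^8 + 35*A^4 + 7
  A^2 * (54*d + 2*d^3) = -2*A^8 - 60*A^4 - 60 - 2*A^-4
  A^0 * (70*d^2) = 70*A^4 + 140 + 70*A^-4
  A^-2 * (56*d^3) = -56*A^4 - 168 - 168*A^-4 - 56*A^-8
  A^-4 * (28*d^4) = 28*A^4 + 112 + 168*A^-4 + 112*A^-8 + 28*A^-12
  A^-6 * (8*d^5) = -8*A^4 - 40 - 80*A^-4 - 80*A^-8 - 40*A^-12 - 8*A^-16
  A^-8 * (d^6) = A^4 + 6 + 15*A^-4 + 20*A^-8 + 15*A^-12 + 6*A^-16 + A^-20
Summing the groups: <K> = A^12 - A^8 + 3*A^4 - 3 + 3*A^-4 - 4*A^-8 + 3*A^-12 - 2*A^-16 + A^-20
Normalise by the writhe: (-A^3)^(-w) = (-A^3)^(-4) = A^-12, so f(A) = A^-12 * <K> = 1 - A^-4 + 3*A^-8 - 3*A^-12 + 3*A^-16 - 4*A^-20 + 3*A^-24 - 2*A^-28 + A^-32.
Substitute A = t^(-1/4), i.e. A^e → t^(-e/4): V(t) = t^8 - 2*t^7 + 3*t^6 - 4*t^5 + 3*t^4 - 3*t^3 + 3*t^2 - t + 1

Answer: t^8 - 2*t^7 + 3*t^6 - 4*t^5 + 3*t^4 - 3*t^3 + 3*t^2 - t + 1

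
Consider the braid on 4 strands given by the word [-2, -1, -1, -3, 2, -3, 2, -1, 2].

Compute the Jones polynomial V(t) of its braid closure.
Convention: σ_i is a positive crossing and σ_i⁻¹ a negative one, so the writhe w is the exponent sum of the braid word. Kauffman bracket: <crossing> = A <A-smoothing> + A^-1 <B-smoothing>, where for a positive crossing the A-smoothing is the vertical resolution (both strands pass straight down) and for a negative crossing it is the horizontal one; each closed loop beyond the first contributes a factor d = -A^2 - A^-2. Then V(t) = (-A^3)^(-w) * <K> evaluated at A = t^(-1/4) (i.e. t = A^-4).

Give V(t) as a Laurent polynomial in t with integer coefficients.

The presented braid s2^-1 s1^-1 s1^-1 s3^-1 s2 s3^-1 s2 s1^-1 s2 on 4 strands reduces by inverse Markov moves (closure unchanged at each step):
  Deconjugate: the word is γ·β·γ⁻¹ with γ = s2^-1 (prefix) and γ⁻¹ = s2 (suffix); strip both.
Reduced to β = s1^-1 s1^-1 s3^-1 s2 s3^-1 s2 s1^-1 on 4 strands, 7 crossings.
Compute on β:
Braid: s1^-1 s1^-1 s3^-1 s2 s3^-1 s2 s1^-1 on 4 strands, 7 crossings.
Writhe w = (#positive) - (#negative) = 2 - 5 = -3.
Computing the Kauffman bracket via state sum. There are 2^7 = 128 states.
Smooth each crossing (0=||, 1=⌣⌢); contribution A^(Σ sign_k(1-2s_k)) * d^(L-1).
Tabulate the states by total A-exponent and number of loops L (A-exp: L × count):
  A^7: L=5 ×1
  A^5: L=4 ×7
  A^3: L=3 ×20, L=5 ×1
  A^1: L=2 ×27, L=4 ×8
  A^-1: L=1 ×15, L=3 ×19, L=5 ×1
  A^-3: L=2 ×17, L=4 ×4
  A^-5: L=3 ×7
  A^-7: L=4 ×1
Each group contributes A^e * Σ count * d^(L-1):
Powers of d = -A^2 - A^-2: d^2 = A^4 + 2 + A^-4; d^3 = -A^6 - 3*A^2 - 3*A^-2 - A^-6; d^4 = A^8 + 4*A^4 + 6 + 4*A^-4 + A^-8.
  A^7 * (d^4) = A^15 + 4*A^11 + 6*A^7 + 4*A^3 + A^-1
  A^5 * (7*d^3) = -7*A^11 - 21*A^7 - 21*A^3 - 7*A^-1
  A^3 * (20*d^2 + d^4) = A^11 + 24*A^7 + 46*A^3 + 24*A^-1 + A^-5
  A^1 * (27*d + 8*d^3) = -8*A^7 - 51*A^3 - 51*A^-1 - 8*A^-5
  A^-1 * (15 + 19*d^2 + d^4) = A^7 + 23*A^3 + 59*A^-1 + 23*A^-5 + A^-9
  A^-3 * (17*d + 4*d^3) = -4*A^3 - 29*A^-1 - 29*A^-5 - 4*A^-9
  A^-5 * (7*d^2) = 7*A^-1 + 14*A^-5 + 7*A^-9
  A^-7 * (d^3) = -A^-1 - 3*A^-5 - 3*A^-9 - A^-13
Summing the groups: <K> = A^15 - 2*A^11 + 2*A^7 - 3*A^3 + 3*A^-1 - 2*A^-5 + A^-9 - A^-13
Normalise by the writhe: (-A^3)^(-w) = (-A^3)^(3) = -A^9, so f(A) = -A^9 * <K> = -A^24 + 2*A^20 - 2*A^16 + 3*A^12 - 3*A^8 + 2*A^4 - 1 + A^-4.
Substitute A = t^(-1/4), i.e. A^e → t^(-e/4): V(t) = t - 1 + 2*t^-1 - 3*t^-2 + 3*t^-3 - 2*t^-4 + 2*t^-5 - t^-6

Answer: t - 1 + 2*t^-1 - 3*t^-2 + 3*t^-3 - 2*t^-4 + 2*t^-5 - t^-6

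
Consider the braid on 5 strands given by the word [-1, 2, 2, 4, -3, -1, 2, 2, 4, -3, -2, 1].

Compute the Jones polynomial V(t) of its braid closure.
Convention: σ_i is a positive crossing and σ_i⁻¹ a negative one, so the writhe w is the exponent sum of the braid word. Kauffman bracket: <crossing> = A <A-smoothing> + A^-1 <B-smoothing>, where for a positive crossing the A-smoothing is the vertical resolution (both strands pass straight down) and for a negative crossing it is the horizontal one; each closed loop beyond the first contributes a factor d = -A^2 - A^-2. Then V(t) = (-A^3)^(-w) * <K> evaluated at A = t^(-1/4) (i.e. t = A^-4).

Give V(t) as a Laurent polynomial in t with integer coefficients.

The presented braid s1^-1 s2 s2 s4 s3^-1 s1^-1 s2 s2 s4 s3^-1 s2^-1 s1 on 5 strands reduces by inverse Markov moves (closure unchanged at each step):
  Deconjugate: the word is γ·β·γ⁻¹ with γ = s1^-1 s2 (prefix) and γ⁻¹ = s2^-1 s1 (suffix); strip both.
Reduced to β = s2 s4 s3^-1 s1^-1 s2 s2 s4 s3^-1 on 5 strands, 8 crossings.
Compute on β:
Braid: s2 s4 s3^-1 s1^-1 s2 s2 s4 s3^-1 on 5 strands, 8 crossings.
Writhe w = (#positive) - (#negative) = 5 - 3 = 2.
State-sum expansion of <K>. There are 2^8 = 256 states.
Smooth each crossing (0=||, 1=⌣⌢); contribution A^(Σ sign_k(1-2s_k)) * d^(L-1).
Tabulate the states by total A-exponent and number of loops L (A-exp: L × count):
  A^8: L=4 ×1
  A^6: L=3 ×7, L=5 ×1
  A^4: L=2 ×19, L=4 ×9
  A^2: L=1 ×19, L=3 ×35, L=5 ×2
  A^0: L=2 ×48, L=4 ×22
  A^-2: L=3 ×49, L=5 ×7
  A^-4: L=4 ×27, L=6 ×1
  A^-6: L=5 ×8
  A^-8: L=6 ×1
Each group contributes A^e * Σ count * d^(L-1):
Powers of d = -A^2 - A^-2: d^2 = A^4 + 2 + A^-4; d^3 = -A^6 - 3*A^2 - 3*A^-2 - A^-6; d^4 = A^8 + 4*A^4 + 6 + 4*A^-4 + A^-8; d^5 = -A^10 - 5*A^6 - 10*A^2 - 10*A^-2 - 5*A^-6 - A^-10.
  A^8 * (d^3) = -A^14 - 3*A^10 - 3*A^6 - A^2
  A^6 * (7*d^2 + d^4) = A^14 + 11*A^10 + 20*A^6 + 11*A^2 + A^-2
  A^4 * (19*d + 9*d^3) = -9*A^10 - 46*A^6 - 46*A^2 - 9*A^-2
  A^2 * (19 + 35*d^2 + 2*d^4) = 2*A^10 + 43*A^6 + 101*A^2 + 43*A^-2 + 2*A^-6
  A^0 * (48*d + 22*d^3) = -22*A^6 - 114*A^2 - 114*A^-2 - 22*A^-6
  A^-2 * (49*d^2 + 7*d^4) = 7*A^6 + 77*A^2 + 140*A^-2 + 77*A^-6 + 7*A^-10
  A^-4 * (27*d^3 + d^5) = -A^6 - 32*A^2 - 91*A^-2 - 91*A^-6 - 32*A^-10 - A^-14
  A^-6 * (8*d^4) = 8*A^2 + 32*A^-2 + 48*A^-6 + 32*A^-10 + 8*A^-14
  A^-8 * (d^5) = -A^2 - 5*A^-2 - 10*A^-6 - 10*A^-10 - 5*A^-14 - A^-18
Summing the groups: <K> = A^10 - 2*A^6 + 3*A^2 - 3*A^-2 + 4*A^-6 - 3*A^-10 + 2*A^-14 - A^-18
Normalise by the writhe: (-A^3)^(-w) = (-A^3)^(-2) = A^-6, so f(A) = A^-6 * <K> = A^4 - 2 + 3*A^-4 - 3*A^-8 + 4*A^-12 - 3*A^-16 + 2*A^-20 - A^-24.
Substitute A = t^(-1/4), i.e. A^e → t^(-e/4): V(t) = -t^6 + 2*t^5 - 3*t^4 + 4*t^3 - 3*t^2 + 3*t - 2 + t^-1

Answer: -t^6 + 2*t^5 - 3*t^4 + 4*t^3 - 3*t^2 + 3*t - 2 + t^-1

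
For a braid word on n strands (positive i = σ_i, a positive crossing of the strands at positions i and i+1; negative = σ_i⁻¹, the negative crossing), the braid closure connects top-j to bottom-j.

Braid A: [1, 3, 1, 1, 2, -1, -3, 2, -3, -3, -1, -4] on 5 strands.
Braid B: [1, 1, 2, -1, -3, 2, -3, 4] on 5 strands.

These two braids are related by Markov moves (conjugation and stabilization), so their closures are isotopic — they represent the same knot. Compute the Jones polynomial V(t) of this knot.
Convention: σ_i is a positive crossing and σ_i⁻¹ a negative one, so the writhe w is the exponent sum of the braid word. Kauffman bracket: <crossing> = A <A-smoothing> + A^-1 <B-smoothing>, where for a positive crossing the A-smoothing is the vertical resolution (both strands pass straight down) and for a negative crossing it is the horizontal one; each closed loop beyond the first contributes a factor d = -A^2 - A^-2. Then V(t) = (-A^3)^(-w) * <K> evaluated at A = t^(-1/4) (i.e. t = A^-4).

t^4 - t^3 + t^2 - 2*t + 2 - t^-1 + t^-2

Derivation:
Markov-equivalent braids have isotopic closures, hence identical knot invariants. Strip the Markov moves from each word to reach a common short braid β, then compute V(t) once on β.
Braid A: s1 s3 s1 s1 s2 s1^-1 s3^-1 s2 s3^-1 s3^-1 s1^-1 s4^-1 on 5 strands reduces by inverse Markov moves (closure unchanged at each step):
  Destabilize: the word has the form β·s4^-1 where s4^-1 occurs only as the final letter (β ∈ B_4); drop it and the last strand → 4 strands.
  Deconjugate: the word is γ·β·γ⁻¹ with γ = s1 (prefix) and γ⁻¹ = s1^-1 (suffix); strip both.
  Deconjugate: the word is γ·β·γ⁻¹ with γ = s3 (prefix) and γ⁻¹ = s3^-1 (suffix); strip both.
Reduced to β = s1 s1 s2 s1^-1 s3^-1 s2 s3^-1 on 4 strands, 7 crossings.
Braid B: s1 s1 s2 s1^-1 s3^-1 s2 s3^-1 s4 on 5 strands reduces by inverse Markov moves (closure unchanged at each step):
  Destabilize: the word has the form β·s4 where s4 occurs only as the final letter (β ∈ B_4); drop it and the last strand → 4 strands.
Reduced to β = s1 s1 s2 s1^-1 s3^-1 s2 s3^-1 on 4 strands, 7 crossings.
Both give the same β = s1 s1 s2 s1^-1 s3^-1 s2 s3^-1 on 4 strands, so one state sum suffices:
Braid: s1 s1 s2 s1^-1 s3^-1 s2 s3^-1 on 4 strands, 7 crossings.
Writhe w = (#positive) - (#negative) = 4 - 3 = 1.
Computing the Kauffman bracket via state sum. There are 2^7 = 128 states.
For each crossing: s=0 is the vertical smoothing, s=1 horizontal. Crossing k contributes A^(sign_k * (1 - 2*s_k)); loop factor d = -A^2 - A^-2.
Tabulate the states by total A-exponent and number of loops L (A-exp: L × count):
  A^7: L=3 ×1
  A^5: L=2 ×4, L=4 ×3
  A^3: L=1 ×5, L=3 ×15, L=5 ×1
  A^1: L=2 ×27, L=4 ×8
  A^-1: L=1 ×14, L=3 ×20, L=5 ×1
  A^-3: L=2 ×17, L=4 ×4
  A^-5: L=3 ×7
  A^-7: L=4 ×1
Each group contributes A^e * Σ count * d^(L-1):
Powers of d = -A^2 - A^-2: d^2 = A^4 + 2 + A^-4; d^3 = -A^6 - 3*A^2 - 3*A^-2 - A^-6; d^4 = A^8 + 4*A^4 + 6 + 4*A^-4 + A^-8.
  A^7 * (d^2) = A^11 + 2*A^7 + A^3
  A^5 * (4*d + 3*d^3) = -3*A^11 - 13*A^7 - 13*A^3 - 3*A^-1
  A^3 * (5 + 15*d^2 + d^4) = A^11 + 19*A^7 + 41*A^3 + 19*A^-1 + A^-5
  A^1 * (27*d + 8*d^3) = -8*A^7 - 51*A^3 - 51*A^-1 - 8*A^-5
  A^-1 * (14 + 20*d^2 + d^4) = A^7 + 24*A^3 + 60*A^-1 + 24*A^-5 + A^-9
  A^-3 * (17*d + 4*d^3) = -4*A^3 - 29*A^-1 - 29*A^-5 - 4*A^-9
  A^-5 * (7*d^2) = 7*A^-1 + 14*A^-5 + 7*A^-9
  A^-7 * (d^3) = -A^-1 - 3*A^-5 - 3*A^-9 - A^-13
Summing the groups: <K> = -A^11 + A^7 - 2*A^3 + 2*A^-1 - A^-5 + A^-9 - A^-13
Normalise by the writhe: (-A^3)^(-w) = (-A^3)^(-1) = -A^-3, so f(A) = -A^-3 * <K> = A^8 - A^4 + 2 - 2*A^-4 + A^-8 - A^-12 + A^-16.
Substitute A = t^(-1/4), i.e. A^e → t^(-e/4): V(t) = t^4 - t^3 + t^2 - 2*t + 2 - t^-1 + t^-2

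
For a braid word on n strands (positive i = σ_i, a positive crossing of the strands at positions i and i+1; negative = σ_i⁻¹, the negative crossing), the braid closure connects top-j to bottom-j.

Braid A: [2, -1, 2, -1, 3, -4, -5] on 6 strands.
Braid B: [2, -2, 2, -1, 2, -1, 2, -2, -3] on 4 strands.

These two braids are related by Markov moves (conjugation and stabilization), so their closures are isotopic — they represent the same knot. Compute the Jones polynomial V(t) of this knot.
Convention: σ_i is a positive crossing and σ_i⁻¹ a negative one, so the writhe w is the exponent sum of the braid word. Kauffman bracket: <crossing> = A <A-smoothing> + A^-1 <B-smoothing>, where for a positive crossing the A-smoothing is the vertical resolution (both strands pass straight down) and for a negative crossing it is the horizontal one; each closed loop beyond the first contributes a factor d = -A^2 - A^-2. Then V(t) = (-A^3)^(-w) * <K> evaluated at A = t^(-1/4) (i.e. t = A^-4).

t^2 - t + 1 - t^-1 + t^-2

Derivation:
Markov-equivalent braids have isotopic closures, hence identical knot invariants. Strip the Markov moves from each word to reach a common short braid β, then compute V(t) once on β.
Braid A: s2 s1^-1 s2 s1^-1 s3 s4^-1 s5^-1 on 6 strands reduces by inverse Markov moves (closure unchanged at each step):
  Destabilize: the word has the form β·s5^-1 where s5^-1 occurs only as the final letter (β ∈ B_5); drop it and the last strand → 5 strands.
  Destabilize: the word has the form β·s4^-1 where s4^-1 occurs only as the final letter (β ∈ B_4); drop it and the last strand → 4 strands.
  Destabilize: the word has the form β·s3 where s3 occurs only as the final letter (β ∈ B_3); drop it and the last strand → 3 strands.
Reduced to β = s2 s1^-1 s2 s1^-1 on 3 strands, 4 crossings.
Braid B: s2 s2^-1 s2 s1^-1 s2 s1^-1 s2 s2^-1 s3^-1 on 4 strands reduces by inverse Markov moves (closure unchanged at each step):
  Destabilize: the word has the form β·s3^-1 where s3^-1 occurs only as the final letter (β ∈ B_3); drop it and the last strand → 3 strands.
  Deconjugate: the word is γ·β·γ⁻¹ with γ = s2 s2^-1 (prefix) and γ⁻¹ = s2 s2^-1 (suffix); strip both.
Reduced to β = s2 s1^-1 s2 s1^-1 on 3 strands, 4 crossings.
Both give the same β = s2 s1^-1 s2 s1^-1 on 3 strands, so one state sum suffices:
Braid: s2 s1^-1 s2 s1^-1 on 3 strands, 4 crossings.
Writhe w = (#positive) - (#negative) = 2 - 2 = 0.
Computing the Kauffman bracket via state sum. There are 2^4 = 16 states.
For each crossing: s=0 is the vertical smoothing, s=1 horizontal. Crossing k contributes A^(sign_k * (1 - 2*s_k)); loop factor d = -A^2 - A^-2.
  state 0000: A-exp=+0, loops=3, term = A^0 * d^2
  state 0001: A-exp=+2, loops=2, term = A^2 * d^1
  state 0010: A-exp=-2, loops=2, term = A^-2 * d^1
  state 0011: A-exp=+0, loops=1, term = A^0 * d^0
  state 0100: A-exp=+2, loops=2, term = A^2 * d^1
  state 0101: A-exp=+4, loops=3, term = A^4 * d^2
  state 0110: A-exp=+0, loops=1, term = A^0 * d^0
  state 0111: A-exp=+2, loops=2, term = A^2 * d^1
  state 1000: A-exp=-2, loops=2, term = A^-2 * d^1
  state 1001: A-exp=+0, loops=1, term = A^0 * d^0
  state 1010: A-exp=-4, loops=3, term = A^-4 * d^2
  state 1011: A-exp=-2, loops=2, term = A^-2 * d^1
  state 1100: A-exp=+0, loops=1, term = A^0 * d^0
  state 1101: A-exp=+2, loops=2, term = A^2 * d^1
  state 1110: A-exp=-2, loops=2, term = A^-2 * d^1
  state 1111: A-exp=+0, loops=1, term = A^0 * d^0
Collect the terms by A-exponent (count of states per loop number):
Powers of d = -A^2 - A^-2: d^2 = A^4 + 2 + A^-4.
  A^4 * (d^2) = A^8 + 2*A^4 + 1
  A^2 * (4*d) = -4*A^4 - 4
  A^0 * (5 + d^2) = A^4 + 7 + A^-4
  A^-2 * (4*d) = -4 - 4*A^-4
  A^-4 * (d^2) = 1 + 2*A^-4 + A^-8
Summing the groups: <K> = A^8 - A^4 + 1 - A^-4 + A^-8
Normalise by the writhe: (-A^3)^(-w) = (-A^3)^(0) = 1, so f(A) = 1 * <K> = A^8 - A^4 + 1 - A^-4 + A^-8.
Substitute A = t^(-1/4), i.e. A^e → t^(-e/4): V(t) = t^2 - t + 1 - t^-1 + t^-2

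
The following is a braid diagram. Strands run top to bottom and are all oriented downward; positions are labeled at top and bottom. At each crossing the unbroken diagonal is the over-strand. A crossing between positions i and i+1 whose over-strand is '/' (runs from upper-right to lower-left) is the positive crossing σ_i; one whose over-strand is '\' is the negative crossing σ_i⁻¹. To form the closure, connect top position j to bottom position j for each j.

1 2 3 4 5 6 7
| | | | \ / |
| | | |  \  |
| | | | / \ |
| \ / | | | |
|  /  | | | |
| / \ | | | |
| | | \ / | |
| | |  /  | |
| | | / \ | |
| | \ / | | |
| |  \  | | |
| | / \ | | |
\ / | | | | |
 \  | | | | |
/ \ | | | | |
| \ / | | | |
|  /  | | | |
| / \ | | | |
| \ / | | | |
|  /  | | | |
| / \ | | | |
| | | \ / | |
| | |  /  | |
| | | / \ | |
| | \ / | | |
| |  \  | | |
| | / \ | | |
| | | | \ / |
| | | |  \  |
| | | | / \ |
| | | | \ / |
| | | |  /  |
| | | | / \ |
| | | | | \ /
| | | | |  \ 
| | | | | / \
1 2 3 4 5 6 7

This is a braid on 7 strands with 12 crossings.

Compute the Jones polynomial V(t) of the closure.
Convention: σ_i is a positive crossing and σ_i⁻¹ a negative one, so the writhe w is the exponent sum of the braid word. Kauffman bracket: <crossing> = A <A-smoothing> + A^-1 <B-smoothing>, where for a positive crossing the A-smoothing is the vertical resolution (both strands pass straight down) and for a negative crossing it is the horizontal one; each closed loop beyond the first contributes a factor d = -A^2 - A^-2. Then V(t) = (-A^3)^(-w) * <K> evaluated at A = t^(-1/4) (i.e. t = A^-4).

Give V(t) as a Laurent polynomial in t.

-t^6 + 2*t^5 - 3*t^4 + 4*t^3 - 3*t^2 + 3*t - 2 + t^-1

Derivation:
Reading the diagram top to bottom ('/'-over between positions i,i+1 = s_i, '\'-over = s_i^-1): braid word = s5^-1 s2 s4 s3^-1 s1^-1 s2 s2 s4 s3^-1 s5^-1 s5 s6^-1.
The presented braid s5^-1 s2 s4 s3^-1 s1^-1 s2 s2 s4 s3^-1 s5^-1 s5 s6^-1 on 7 strands reduces by inverse Markov moves (closure unchanged at each step):
  Destabilize: the word has the form β·s6^-1 where s6^-1 occurs only as the final letter (β ∈ B_6); drop it and the last strand → 6 strands.
  Deconjugate: the word is γ·β·γ⁻¹ with γ = s5^-1 (prefix) and γ⁻¹ = s5 (suffix); strip both.
  Destabilize: the word has the form β·s5^-1 where s5^-1 occurs only as the final letter (β ∈ B_5); drop it and the last strand → 5 strands.
Reduced to β = s2 s4 s3^-1 s1^-1 s2 s2 s4 s3^-1 on 5 strands, 8 crossings.
Compute on β:
Braid: s2 s4 s3^-1 s1^-1 s2 s2 s4 s3^-1 on 5 strands, 8 crossings.
Writhe w = (#positive) - (#negative) = 5 - 3 = 2.
Enumerate smoothing states for the bracket polynomial. There are 2^8 = 256 states.
Each crossing splits two ways (0=vertical, 1=horizontal). The state's weight is A^(#A-smoothings - #B-smoothings) * d^(loops - 1).
Tabulate the states by total A-exponent and number of loops L (A-exp: L × count):
  A^8: L=4 ×1
  A^6: L=3 ×7, L=5 ×1
  A^4: L=2 ×19, L=4 ×9
  A^2: L=1 ×19, L=3 ×35, L=5 ×2
  A^0: L=2 ×48, L=4 ×22
  A^-2: L=3 ×49, L=5 ×7
  A^-4: L=4 ×27, L=6 ×1
  A^-6: L=5 ×8
  A^-8: L=6 ×1
Each group contributes A^e * Σ count * d^(L-1):
Powers of d = -A^2 - A^-2: d^2 = A^4 + 2 + A^-4; d^3 = -A^6 - 3*A^2 - 3*A^-2 - A^-6; d^4 = A^8 + 4*A^4 + 6 + 4*A^-4 + A^-8; d^5 = -A^10 - 5*A^6 - 10*A^2 - 10*A^-2 - 5*A^-6 - A^-10.
  A^8 * (d^3) = -A^14 - 3*A^10 - 3*A^6 - A^2
  A^6 * (7*d^2 + d^4) = A^14 + 11*A^10 + 20*A^6 + 11*A^2 + A^-2
  A^4 * (19*d + 9*d^3) = -9*A^10 - 46*A^6 - 46*A^2 - 9*A^-2
  A^2 * (19 + 35*d^2 + 2*d^4) = 2*A^10 + 43*A^6 + 101*A^2 + 43*A^-2 + 2*A^-6
  A^0 * (48*d + 22*d^3) = -22*A^6 - 114*A^2 - 114*A^-2 - 22*A^-6
  A^-2 * (49*d^2 + 7*d^4) = 7*A^6 + 77*A^2 + 140*A^-2 + 77*A^-6 + 7*A^-10
  A^-4 * (27*d^3 + d^5) = -A^6 - 32*A^2 - 91*A^-2 - 91*A^-6 - 32*A^-10 - A^-14
  A^-6 * (8*d^4) = 8*A^2 + 32*A^-2 + 48*A^-6 + 32*A^-10 + 8*A^-14
  A^-8 * (d^5) = -A^2 - 5*A^-2 - 10*A^-6 - 10*A^-10 - 5*A^-14 - A^-18
Summing the groups: <K> = A^10 - 2*A^6 + 3*A^2 - 3*A^-2 + 4*A^-6 - 3*A^-10 + 2*A^-14 - A^-18
Normalise by the writhe: (-A^3)^(-w) = (-A^3)^(-2) = A^-6, so f(A) = A^-6 * <K> = A^4 - 2 + 3*A^-4 - 3*A^-8 + 4*A^-12 - 3*A^-16 + 2*A^-20 - A^-24.
Substitute A = t^(-1/4), i.e. A^e → t^(-e/4): V(t) = -t^6 + 2*t^5 - 3*t^4 + 4*t^3 - 3*t^2 + 3*t - 2 + t^-1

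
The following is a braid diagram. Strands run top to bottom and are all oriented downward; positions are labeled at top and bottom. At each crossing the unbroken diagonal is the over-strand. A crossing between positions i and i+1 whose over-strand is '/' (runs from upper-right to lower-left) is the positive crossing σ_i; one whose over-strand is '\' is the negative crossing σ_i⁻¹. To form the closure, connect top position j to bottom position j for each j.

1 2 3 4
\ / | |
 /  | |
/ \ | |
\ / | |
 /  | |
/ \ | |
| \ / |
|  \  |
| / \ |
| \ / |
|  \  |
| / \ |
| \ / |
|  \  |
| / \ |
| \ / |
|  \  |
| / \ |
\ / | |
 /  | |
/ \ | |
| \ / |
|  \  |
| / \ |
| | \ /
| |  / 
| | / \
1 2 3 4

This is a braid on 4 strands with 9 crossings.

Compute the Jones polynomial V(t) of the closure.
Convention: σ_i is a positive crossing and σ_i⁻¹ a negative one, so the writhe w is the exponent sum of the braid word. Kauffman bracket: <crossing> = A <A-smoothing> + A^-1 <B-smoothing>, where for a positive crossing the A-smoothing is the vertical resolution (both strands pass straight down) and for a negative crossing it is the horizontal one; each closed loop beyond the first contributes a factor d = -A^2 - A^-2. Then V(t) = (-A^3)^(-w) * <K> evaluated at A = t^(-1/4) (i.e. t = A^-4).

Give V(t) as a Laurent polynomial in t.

-t^2 + 2*t - 2 + 4*t^-1 - 4*t^-2 + 4*t^-3 - 3*t^-4 + 2*t^-5 - t^-6

Derivation:
Reading the diagram top to bottom ('/'-over between positions i,i+1 = s_i, '\'-over = s_i^-1): braid word = s1 s1 s2^-1 s2^-1 s2^-1 s2^-1 s1 s2^-1 s3.
The presented braid s1 s1 s2^-1 s2^-1 s2^-1 s2^-1 s1 s2^-1 s3 on 4 strands reduces by inverse Markov moves (closure unchanged at each step):
  Destabilize: the word has the form β·s3 where s3 occurs only as the final letter (β ∈ B_3); drop it and the last strand → 3 strands.
Reduced to β = s1 s1 s2^-1 s2^-1 s2^-1 s2^-1 s1 s2^-1 on 3 strands, 8 crossings.
Compute on β:
Braid: s1 s1 s2^-1 s2^-1 s2^-1 s2^-1 s1 s2^-1 on 3 strands, 8 crossings.
Writhe w = (#positive) - (#negative) = 3 - 5 = -2.
State-sum expansion of <K>. There are 2^8 = 256 states.
Smooth each crossing (0=||, 1=⌣⌢); contribution A^(Σ sign_k(1-2s_k)) * d^(L-1).
Tabulate the states by total A-exponent and number of loops L (A-exp: L × count):
  A^8: L=6 ×1
  A^6: L=5 ×8
  A^4: L=4 ×27, L=6 ×1
  A^2: L=3 ×48, L=5 ×8
  A^0: L=2 ×47, L=4 ×22, L=6 ×1
  A^-2: L=1 ×23, L=3 ×29, L=5 ×4
  A^-4: L=2 ×22, L=4 ×6
  A^-6: L=3 ×8
  A^-8: L=4 ×1
Each group contributes A^e * Σ count * d^(L-1):
Powers of d = -A^2 - A^-2: d^2 = A^4 + 2 + A^-4; d^3 = -A^6 - 3*A^2 - 3*A^-2 - A^-6; d^4 = A^8 + 4*A^4 + 6 + 4*A^-4 + A^-8; d^5 = -A^10 - 5*A^6 - 10*A^2 - 10*A^-2 - 5*A^-6 - A^-10.
  A^8 * (d^5) = -A^18 - 5*A^14 - 10*A^10 - 10*A^6 - 5*A^2 - A^-2
  A^6 * (8*d^4) = 8*A^14 + 32*A^10 + 48*A^6 + 32*A^2 + 8*A^-2
  A^4 * (27*d^3 + d^5) = -A^14 - 32*A^10 - 91*A^6 - 91*A^2 - 32*A^-2 - A^-6
  A^2 * (48*d^2 + 8*d^4) = 8*A^10 + 80*A^6 + 144*A^2 + 80*A^-2 + 8*A^-6
  A^0 * (47*d + 22*d^3 + d^5) = -A^10 - 27*A^6 - 123*A^2 - 123*A^-2 - 27*A^-6 - A^-10
  A^-2 * (23 + 29*d^2 + 4*d^4) = 4*A^6 + 45*A^2 + 105*A^-2 + 45*A^-6 + 4*A^-10
  A^-4 * (22*d + 6*d^3) = -6*A^2 - 40*A^-2 - 40*A^-6 - 6*A^-10
  A^-6 * (8*d^2) = 8*A^-2 + 16*A^-6 + 8*A^-10
  A^-8 * (d^3) = -A^-2 - 3*A^-6 - 3*A^-10 - A^-14
Summing the groups: <K> = -A^18 + 2*A^14 - 3*A^10 + 4*A^6 - 4*A^2 + 4*A^-2 - 2*A^-6 + 2*A^-10 - A^-14
Normalise by the writhe: (-A^3)^(-w) = (-A^3)^(2) = A^6, so f(A) = A^6 * <K> = -A^24 + 2*A^20 - 3*A^16 + 4*A^12 - 4*A^8 + 4*A^4 - 2 + 2*A^-4 - A^-8.
Substitute A = t^(-1/4), i.e. A^e → t^(-e/4): V(t) = -t^2 + 2*t - 2 + 4*t^-1 - 4*t^-2 + 4*t^-3 - 3*t^-4 + 2*t^-5 - t^-6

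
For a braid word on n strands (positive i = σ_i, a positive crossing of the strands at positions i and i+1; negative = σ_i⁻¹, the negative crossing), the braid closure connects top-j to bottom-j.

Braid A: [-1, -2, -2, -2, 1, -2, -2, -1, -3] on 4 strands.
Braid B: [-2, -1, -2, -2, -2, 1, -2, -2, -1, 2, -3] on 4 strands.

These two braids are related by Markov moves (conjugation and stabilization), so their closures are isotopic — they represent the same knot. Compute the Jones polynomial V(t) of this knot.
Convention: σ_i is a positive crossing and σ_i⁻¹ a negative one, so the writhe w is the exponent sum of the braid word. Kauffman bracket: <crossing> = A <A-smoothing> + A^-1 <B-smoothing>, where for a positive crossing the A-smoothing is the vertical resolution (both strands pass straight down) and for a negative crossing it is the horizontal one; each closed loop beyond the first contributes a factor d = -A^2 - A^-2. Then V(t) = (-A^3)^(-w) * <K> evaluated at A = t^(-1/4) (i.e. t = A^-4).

Markov-equivalent braids have isotopic closures, hence identical knot invariants. Strip the Markov moves from each word to reach a common short braid β, then compute V(t) once on β.
Braid A: s1^-1 s2^-1 s2^-1 s2^-1 s1 s2^-1 s2^-1 s1^-1 s3^-1 on 4 strands reduces by inverse Markov moves (closure unchanged at each step):
  Destabilize: the word has the form β·s3^-1 where s3^-1 occurs only as the final letter (β ∈ B_3); drop it and the last strand → 3 strands.
Reduced to β = s1^-1 s2^-1 s2^-1 s2^-1 s1 s2^-1 s2^-1 s1^-1 on 3 strands, 8 crossings.
Braid B: s2^-1 s1^-1 s2^-1 s2^-1 s2^-1 s1 s2^-1 s2^-1 s1^-1 s2 s3^-1 on 4 strands reduces by inverse Markov moves (closure unchanged at each step):
  Destabilize: the word has the form β·s3^-1 where s3^-1 occurs only as the final letter (β ∈ B_3); drop it and the last strand → 3 strands.
  Deconjugate: the word is γ·β·γ⁻¹ with γ = s2^-1 (prefix) and γ⁻¹ = s2 (suffix); strip both.
Reduced to β = s1^-1 s2^-1 s2^-1 s2^-1 s1 s2^-1 s2^-1 s1^-1 on 3 strands, 8 crossings.
Both give the same β = s1^-1 s2^-1 s2^-1 s2^-1 s1 s2^-1 s2^-1 s1^-1 on 3 strands, so one state sum suffices:
Braid: s1^-1 s2^-1 s2^-1 s2^-1 s1 s2^-1 s2^-1 s1^-1 on 3 strands, 8 crossings.
Writhe w = (#positive) - (#negative) = 1 - 7 = -6.
Enumerate smoothing states for the bracket polynomial. There are 2^8 = 256 states.
Each crossing splits two ways (0=vertical, 1=horizontal). The state's weight is A^(#A-smoothings - #B-smoothings) * d^(loops - 1).
Tabulate the states by total A-exponent and number of loops L (A-exp: L × count):
  A^8: L=6 ×1
  A^6: L=5 ×8
  A^4: L=4 ×27, L=6 ×1
  A^2: L=3 ×49, L=5 ×7
  A^0: L=2 ×49, L=4 ×21
  A^-2: L=1 ×22, L=3 ×34
  A^-4: L=2 ×27, L=4 ×1
  A^-6: L=1 ×5, L=3 ×3
  A^-8: L=2 ×1
Each group contributes A^e * Σ count * d^(L-1):
Powers of d = -A^2 - A^-2: d^2 = A^4 + 2 + A^-4; d^3 = -A^6 - 3*A^2 - 3*A^-2 - A^-6; d^4 = A^8 + 4*A^4 + 6 + 4*A^-4 + A^-8; d^5 = -A^10 - 5*A^6 - 10*A^2 - 10*A^-2 - 5*A^-6 - A^-10.
  A^8 * (d^5) = -A^18 - 5*A^14 - 10*A^10 - 10*A^6 - 5*A^2 - A^-2
  A^6 * (8*d^4) = 8*A^14 + 32*A^10 + 48*A^6 + 32*A^2 + 8*A^-2
  A^4 * (27*d^3 + d^5) = -A^14 - 32*A^10 - 91*A^6 - 91*A^2 - 32*A^-2 - A^-6
  A^2 * (49*d^2 + 7*d^4) = 7*A^10 + 77*A^6 + 140*A^2 + 77*A^-2 + 7*A^-6
  A^0 * (49*d + 21*d^3) = -21*A^6 - 112*A^2 - 112*A^-2 - 21*A^-6
  A^-2 * (22 + 34*d^2) = 34*A^2 + 90*A^-2 + 34*A^-6
  A^-4 * (27*d + d^3) = -A^2 - 30*A^-2 - 30*A^-6 - A^-10
  A^-6 * (5 + 3*d^2) = 3*A^-2 + 11*A^-6 + 3*A^-10
  A^-8 * (d) = -A^-6 - A^-10
Summing the groups: <K> = -A^18 + 2*A^14 - 3*A^10 + 3*A^6 - 3*A^2 + 3*A^-2 - A^-6 + A^-10
Normalise by the writhe: (-A^3)^(-w) = (-A^3)^(6) = A^18, so f(A) = A^18 * <K> = -A^36 + 2*A^32 - 3*A^28 + 3*A^24 - 3*A^20 + 3*A^16 - A^12 + A^8.
Substitute A = t^(-1/4), i.e. A^e → t^(-e/4): V(t) = t^-2 - t^-3 + 3*t^-4 - 3*t^-5 + 3*t^-6 - 3*t^-7 + 2*t^-8 - t^-9

Answer: t^-2 - t^-3 + 3*t^-4 - 3*t^-5 + 3*t^-6 - 3*t^-7 + 2*t^-8 - t^-9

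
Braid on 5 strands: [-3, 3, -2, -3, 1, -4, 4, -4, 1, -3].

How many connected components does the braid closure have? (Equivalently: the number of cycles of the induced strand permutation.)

Track the strand permutation on 5 strands, starting from identity.
  step 1: s3^-1 swaps positions 3,4 -> [1 2 4 3 5]
  step 2: s3 swaps positions 3,4 -> [1 2 3 4 5]
  step 3: s2^-1 swaps positions 2,3 -> [1 3 2 4 5]
  step 4: s3^-1 swaps positions 3,4 -> [1 3 4 2 5]
  step 5: s1 swaps positions 1,2 -> [3 1 4 2 5]
  step 6: s4^-1 swaps positions 4,5 -> [3 1 4 5 2]
  step 7: s4 swaps positions 4,5 -> [3 1 4 2 5]
  step 8: s4^-1 swaps positions 4,5 -> [3 1 4 5 2]
  step 9: s1 swaps positions 1,2 -> [1 3 4 5 2]
  step 10: s3^-1 swaps positions 3,4 -> [1 3 5 4 2]
Final permutation (position -> original strand): [1 3 5 4 2]
Closure components = cycle count of this permutation = 3.

Answer: 3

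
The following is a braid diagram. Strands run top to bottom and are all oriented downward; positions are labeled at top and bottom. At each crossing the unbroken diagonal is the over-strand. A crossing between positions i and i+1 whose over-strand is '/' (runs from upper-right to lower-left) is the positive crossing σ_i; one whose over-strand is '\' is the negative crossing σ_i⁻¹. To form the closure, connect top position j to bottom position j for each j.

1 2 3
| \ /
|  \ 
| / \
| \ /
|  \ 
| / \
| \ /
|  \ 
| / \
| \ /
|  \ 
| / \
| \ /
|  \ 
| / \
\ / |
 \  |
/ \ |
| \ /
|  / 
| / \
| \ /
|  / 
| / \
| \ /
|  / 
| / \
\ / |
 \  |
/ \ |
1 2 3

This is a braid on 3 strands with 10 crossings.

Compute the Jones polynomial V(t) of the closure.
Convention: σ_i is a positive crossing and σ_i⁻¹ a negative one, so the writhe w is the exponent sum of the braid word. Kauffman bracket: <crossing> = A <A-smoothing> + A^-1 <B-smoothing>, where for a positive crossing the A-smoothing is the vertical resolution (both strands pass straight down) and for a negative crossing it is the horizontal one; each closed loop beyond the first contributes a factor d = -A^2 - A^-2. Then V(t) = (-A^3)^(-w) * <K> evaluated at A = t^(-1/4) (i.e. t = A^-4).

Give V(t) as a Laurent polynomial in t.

Reading the diagram top to bottom ('/'-over between positions i,i+1 = s_i, '\'-over = s_i^-1): braid word = s2^-1 s2^-1 s2^-1 s2^-1 s2^-1 s1^-1 s2 s2 s2 s1^-1.
Braid: s2^-1 s2^-1 s2^-1 s2^-1 s2^-1 s1^-1 s2 s2 s2 s1^-1 on 3 strands, 10 crossings.
Writhe w = (#positive) - (#negative) = 3 - 7 = -4.
State-sum expansion of <K>. There are 2^10 = 1024 states.
Smooth each crossing (0=||, 1=⌣⌢); contribution A^(Σ sign_k(1-2s_k)) * d^(L-1).
Tabulate the states by total A-exponent and number of loops L (A-exp: L × count):
  A^10: L=6 ×1
  A^8: L=5 ×10
  A^6: L=4 ×35, L=6 ×10
  A^4: L=3 ×60, L=5 ×50, L=7 ×10
  A^2: L=2 ×55, L=4 ×100, L=6 ×50, L=8 ×5
  A^0: L=1 ×25, L=3 ×101, L=5 ×100, L=7 ×25, L=9 ×1
  A^-2: L=2 ×55, L=4 ×100, L=6 ×50, L=8 ×5
  A^-4: L=1 ×6, L=3 ×54, L=5 ×50, L=7 ×10
  A^-6: L=2 ×9, L=4 ×26, L=6 ×10
  A^-8: L=3 ×5, L=5 ×5
  A^-10: L=4 ×1
Each group contributes A^e * Σ count * d^(L-1):
Powers of d = -A^2 - A^-2: d^2 = A^4 + 2 + A^-4; d^3 = -A^6 - 3*A^2 - 3*A^-2 - A^-6; d^4 = A^8 + 4*A^4 + 6 + 4*A^-4 + A^-8; d^5 = -A^10 - 5*A^6 - 10*A^2 - 10*A^-2 - 5*A^-6 - A^-10; d^6 = A^12 + 6*A^8 + 15*A^4 + 20 + 15*A^-4 + 6*A^-8 + A^-12; d^7 = -A^14 - 7*A^10 - 21*A^6 - 35*A^2 - 35*A^-2 - 21*A^-6 - 7*A^-10 - A^-14; d^8 = A^16 + 8*A^12 + 28*A^8 + 56*A^4 + 70 + 56*A^-4 + 28*A^-8 + 8*A^-12 + A^-16.
  A^10 * (d^5) = -A^20 - 5*A^16 - 10*A^12 - 10*A^8 - 5*A^4 - 1
  A^8 * (10*d^4) = 10*A^16 + 40*A^12 + 60*A^8 + 40*A^4 + 10
  A^6 * (35*d^3 + 10*d^5) = -10*A^16 - 85*A^12 - 205*A^8 - 205*A^4 - 85 - 10*A^-4
  A^4 * (60*d^2 + 50*d^4 + 10*d^6) = 10*A^16 + 110*A^12 + 410*A^8 + 620*A^4 + 410 + 110*A^-4 + 10*A^-8
  A^2 * (55*d + 100*d^3 + 50*d^5 + 5*d^7) = -5*A^16 - 85*A^12 - 455*A^8 - 1030*A^4 - 1030 - 455*A^-4 - 85*A^-8 - 5*A^-12
  A^0 * (25 + 101*d^2 + 100*d^4 + 25*d^6 + d^8) = A^16 + 33*A^12 + 278*A^8 + 932*A^4 + 1397 + 932*A^-4 + 278*A^-8 + 33*A^-12 + A^-16
  A^-2 * (55*d + 100*d^3 + 50*d^5 + 5*d^7) = -5*A^12 - 85*A^8 - 455*A^4 - 1030 - 1030*A^-4 - 455*A^-8 - 85*A^-12 - 5*A^-16
  A^-4 * (6 + 54*d^2 + 50*d^4 + 10*d^6) = 10*A^8 + 110*A^4 + 404 + 614*A^-4 + 404*A^-8 + 110*A^-12 + 10*A^-16
  A^-6 * (9*d + 26*d^3 + 10*d^5) = -10*A^4 - 76 - 187*A^-4 - 187*A^-8 - 76*A^-12 - 10*A^-16
  A^-8 * (5*d^2 + 5*d^4) = 5 + 25*A^-4 + 40*A^-8 + 25*A^-12 + 5*A^-16
  A^-10 * (d^3) = -A^-4 - 3*A^-8 - 3*A^-12 - A^-16
Summing the groups: <K> = -A^20 + A^16 - 2*A^12 + 3*A^8 - 3*A^4 + 4 - 2*A^-4 + 2*A^-8 - A^-12
Normalise by the writhe: (-A^3)^(-w) = (-A^3)^(4) = A^12, so f(A) = A^12 * <K> = -A^32 + A^28 - 2*A^24 + 3*A^20 - 3*A^16 + 4*A^12 - 2*A^8 + 2*A^4 - 1.
Substitute A = t^(-1/4), i.e. A^e → t^(-e/4): V(t) = -1 + 2*t^-1 - 2*t^-2 + 4*t^-3 - 3*t^-4 + 3*t^-5 - 2*t^-6 + t^-7 - t^-8

Answer: -1 + 2*t^-1 - 2*t^-2 + 4*t^-3 - 3*t^-4 + 3*t^-5 - 2*t^-6 + t^-7 - t^-8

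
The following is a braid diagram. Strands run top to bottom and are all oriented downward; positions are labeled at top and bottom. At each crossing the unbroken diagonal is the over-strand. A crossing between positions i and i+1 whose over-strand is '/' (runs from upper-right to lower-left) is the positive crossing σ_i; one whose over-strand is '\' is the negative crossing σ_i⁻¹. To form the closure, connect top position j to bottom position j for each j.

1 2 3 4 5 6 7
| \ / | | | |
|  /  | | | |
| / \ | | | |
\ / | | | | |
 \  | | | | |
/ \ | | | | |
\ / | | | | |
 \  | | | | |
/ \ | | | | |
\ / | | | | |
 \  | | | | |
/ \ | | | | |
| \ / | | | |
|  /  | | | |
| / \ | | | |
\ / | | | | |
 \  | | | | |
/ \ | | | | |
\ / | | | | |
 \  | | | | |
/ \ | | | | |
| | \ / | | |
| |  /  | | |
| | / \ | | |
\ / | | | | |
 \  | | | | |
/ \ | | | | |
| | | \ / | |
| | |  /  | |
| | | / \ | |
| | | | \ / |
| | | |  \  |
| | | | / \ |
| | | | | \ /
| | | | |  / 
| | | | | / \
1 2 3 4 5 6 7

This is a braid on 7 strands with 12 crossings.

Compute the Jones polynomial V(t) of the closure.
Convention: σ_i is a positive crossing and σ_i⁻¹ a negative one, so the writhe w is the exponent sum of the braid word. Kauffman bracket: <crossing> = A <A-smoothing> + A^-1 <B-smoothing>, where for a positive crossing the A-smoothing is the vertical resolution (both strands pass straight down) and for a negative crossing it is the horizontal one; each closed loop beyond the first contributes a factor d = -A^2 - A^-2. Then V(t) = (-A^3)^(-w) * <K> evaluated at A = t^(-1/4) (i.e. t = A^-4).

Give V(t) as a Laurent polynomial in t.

Reading the diagram top to bottom ('/'-over between positions i,i+1 = s_i, '\'-over = s_i^-1): braid word = s2 s1^-1 s1^-1 s1^-1 s2 s1^-1 s1^-1 s3 s1^-1 s4 s5^-1 s6.
The presented braid s2 s1^-1 s1^-1 s1^-1 s2 s1^-1 s1^-1 s3 s1^-1 s4 s5^-1 s6 on 7 strands reduces by inverse Markov moves (closure unchanged at each step):
  Destabilize: the word has the form β·s6 where s6 occurs only as the final letter (β ∈ B_6); drop it and the last strand → 6 strands.
  Destabilize: the word has the form β·s5^-1 where s5^-1 occurs only as the final letter (β ∈ B_5); drop it and the last strand → 5 strands.
  Destabilize: the word has the form β·s4 where s4 occurs only as the final letter (β ∈ B_4); drop it and the last strand → 4 strands.
Reduced to β = s2 s1^-1 s1^-1 s1^-1 s2 s1^-1 s1^-1 s3 s1^-1 on 4 strands, 9 crossings.
Compute on β:
Braid: s2 s1^-1 s1^-1 s1^-1 s2 s1^-1 s1^-1 s3 s1^-1 on 4 strands, 9 crossings.
Writhe w = (#positive) - (#negative) = 3 - 6 = -3.
State-sum expansion of <K>. There are 2^9 = 512 states.
Each crossing splits two ways (0=vertical, 1=horizontal). The state's weight is A^(#A-smoothings - #B-smoothings) * d^(loops - 1).
Tabulate the states by total A-exponent and number of loops L (A-exp: L × count):
  A^9: L=8 ×1
  A^7: L=7 ×9
  A^5: L=6 ×36
  A^3: L=5 ×84
  A^1: L=4 ×126
  A^-1: L=3 ×124, L=5 ×2
  A^-3: L=2 ×75, L=4 ×9
  A^-5: L=1 ×21, L=3 ×15
  A^-7: L=2 ×8, L=4 ×1
  A^-9: L=3 ×1
Each group contributes A^e * Σ count * d^(L-1):
Powers of d = -A^2 - A^-2: d^2 = A^4 + 2 + A^-4; d^3 = -A^6 - 3*A^2 - 3*A^-2 - A^-6; d^4 = A^8 + 4*A^4 + 6 + 4*A^-4 + A^-8; d^5 = -A^10 - 5*A^6 - 10*A^2 - 10*A^-2 - 5*A^-6 - A^-10; d^6 = A^12 + 6*A^8 + 15*A^4 + 20 + 15*A^-4 + 6*A^-8 + A^-12; d^7 = -A^14 - 7*A^10 - 21*A^6 - 35*A^2 - 35*A^-2 - 21*A^-6 - 7*A^-10 - A^-14.
  A^9 * (d^7) = -A^23 - 7*A^19 - 21*A^15 - 35*A^11 - 35*A^7 - 21*A^3 - 7*A^-1 - A^-5
  A^7 * (9*d^6) = 9*A^19 + 54*A^15 + 135*A^11 + 180*A^7 + 135*A^3 + 54*A^-1 + 9*A^-5
  A^5 * (36*d^5) = -36*A^15 - 180*A^11 - 360*A^7 - 360*A^3 - 180*A^-1 - 36*A^-5
  A^3 * (84*d^4) = 84*A^11 + 336*A^7 + 504*A^3 + 336*A^-1 + 84*A^-5
  A^1 * (126*d^3) = -126*A^7 - 378*A^3 - 378*A^-1 - 126*A^-5
  A^-1 * (124*d^2 + 2*d^4) = 2*A^7 + 132*A^3 + 260*A^-1 + 132*A^-5 + 2*A^-9
  A^-3 * (75*d + 9*d^3) = -9*A^3 - 102*A^-1 - 102*A^-5 - 9*A^-9
  A^-5 * (21 + 15*d^2) = 15*A^-1 + 51*A^-5 + 15*A^-9
  A^-7 * (8*d + d^3) = -A^-1 - 11*A^-5 - 11*A^-9 - A^-13
  A^-9 * (d^2) = A^-5 + 2*A^-9 + A^-13
Summing the groups: <K> = -A^23 + 2*A^19 - 3*A^15 + 4*A^11 - 3*A^7 + 3*A^3 - 3*A^-1 + A^-5 - A^-9
Normalise by the writhe: (-A^3)^(-w) = (-A^3)^(3) = -A^9, so f(A) = -A^9 * <K> = A^32 - 2*A^28 + 3*A^24 - 4*A^20 + 3*A^16 - 3*A^12 + 3*A^8 - A^4 + 1.
Substitute A = t^(-1/4), i.e. A^e → t^(-e/4): V(t) = 1 - t^-1 + 3*t^-2 - 3*t^-3 + 3*t^-4 - 4*t^-5 + 3*t^-6 - 2*t^-7 + t^-8

Answer: 1 - t^-1 + 3*t^-2 - 3*t^-3 + 3*t^-4 - 4*t^-5 + 3*t^-6 - 2*t^-7 + t^-8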